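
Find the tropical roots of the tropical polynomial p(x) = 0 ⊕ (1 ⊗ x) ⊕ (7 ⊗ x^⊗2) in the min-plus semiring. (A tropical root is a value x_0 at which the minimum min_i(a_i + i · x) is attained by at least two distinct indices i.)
Roots: {-6, -1}

Each tropical root is a break point of the lower envelope of the lines y = a_i + i · x (there are 3 lines, with slopes 0, 1, ..., 2). Only the lines that attain the minimum somewhere contribute to roots; other lines are dominated. Here the surviving (envelope) indices are i = 2, i = 1, i = 0.
Intersections between consecutive envelope lines give the roots: for adjacent envelope indices i < j the intersection is x = (a_i − a_j) / (j − i). Reading off the sorted break points: {-6, -1}.
Verification: at each break x_0, at least two indices attain the minimum of min_i(a_i + i · x_0).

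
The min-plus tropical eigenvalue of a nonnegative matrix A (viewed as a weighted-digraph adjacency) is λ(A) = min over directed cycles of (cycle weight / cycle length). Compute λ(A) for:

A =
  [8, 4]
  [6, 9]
λ(A) = 5

Enumerate directed cycles and compute their means (weight / length). Sample:
  cycle 0 → 0: weight = 8, length = 1, mean = 8/1 ≈ 8.000
  cycle 1 → 1: weight = 9, length = 1, mean = 9/1 ≈ 9.000
  cycle 0 → 1 → 0: weight = 10, length = 2, mean = 10/2 ≈ 5.000
  cycle 1 → 0 → 1: weight = 10, length = 2, mean = 10/2 ≈ 5.000
Minimum mean = 5.000, attained e.g. along the cycle 0 → 1 → 0 with weight 10 and length 2. So λ(A) = 10/2 = 5.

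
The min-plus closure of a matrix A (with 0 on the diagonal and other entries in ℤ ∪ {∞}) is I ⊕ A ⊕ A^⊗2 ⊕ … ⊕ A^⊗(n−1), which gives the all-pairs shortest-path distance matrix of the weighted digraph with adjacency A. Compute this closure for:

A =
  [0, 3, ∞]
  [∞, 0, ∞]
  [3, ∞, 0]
Closure =
  [0, 3, ∞]
  [∞, 0, ∞]
  [3, 6, 0]

This is the Floyd-Warshall all-pairs shortest-path computation. For each intermediate vertex k = 0, 1, …, 2, update dist[i][j] ← min(dist[i][j], dist[i][k] + dist[k][j]). The final matrix gives, for each (i, j), the minimum total weight of any directed path from i to j (possibly empty when i = j).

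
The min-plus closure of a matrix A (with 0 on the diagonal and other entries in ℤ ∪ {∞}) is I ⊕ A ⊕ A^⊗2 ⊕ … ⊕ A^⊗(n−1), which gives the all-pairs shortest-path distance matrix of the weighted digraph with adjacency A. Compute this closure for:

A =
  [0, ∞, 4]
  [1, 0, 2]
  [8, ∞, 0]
Closure =
  [0, ∞, 4]
  [1, 0, 2]
  [8, ∞, 0]

This is the Floyd-Warshall all-pairs shortest-path computation. For each intermediate vertex k = 0, 1, …, 2, update dist[i][j] ← min(dist[i][j], dist[i][k] + dist[k][j]). The final matrix gives, for each (i, j), the minimum total weight of any directed path from i to j (possibly empty when i = j).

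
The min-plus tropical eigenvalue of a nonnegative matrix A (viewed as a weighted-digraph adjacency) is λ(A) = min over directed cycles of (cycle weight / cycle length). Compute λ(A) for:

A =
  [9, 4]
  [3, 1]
λ(A) = 1

Enumerate directed cycles and compute their means (weight / length). Sample:
  cycle 0 → 0: weight = 9, length = 1, mean = 9/1 ≈ 9.000
  cycle 1 → 1: weight = 1, length = 1, mean = 1/1 ≈ 1.000
  cycle 0 → 1 → 0: weight = 7, length = 2, mean = 7/2 ≈ 3.500
  cycle 1 → 0 → 1: weight = 7, length = 2, mean = 7/2 ≈ 3.500
Minimum mean = 1.000, attained e.g. along the cycle 1 → 1 with weight 1 and length 1. So λ(A) = 1/1 = 1.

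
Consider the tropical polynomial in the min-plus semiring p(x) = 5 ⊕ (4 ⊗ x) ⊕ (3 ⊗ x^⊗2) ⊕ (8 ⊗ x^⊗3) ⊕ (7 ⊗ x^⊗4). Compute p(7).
p(7) = 5

A tropical monomial a ⊗ x^⊗i evaluates to a + i · x. Evaluating each term at x = 7:
  Term 0 contributes 5 + 0 · 7 = 5
  Term 1 contributes 4 + 1 · 7 = 11
  Term 2 contributes 3 + 2 · 7 = 17
  Term 3 contributes 8 + 3 · 7 = 29
  Term 4 contributes 7 + 4 · 7 = 35
p(7) = ⊕ of these = min[5, 11, 17, 29, 35] = 5.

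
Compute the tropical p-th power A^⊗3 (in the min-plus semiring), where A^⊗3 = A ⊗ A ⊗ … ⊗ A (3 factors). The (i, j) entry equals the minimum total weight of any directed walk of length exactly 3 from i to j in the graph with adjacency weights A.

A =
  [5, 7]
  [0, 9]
A^⊗3 =
  [12, 14]
  [7, 12]

Each entry (A^⊗3)_ij equals the minimum over all length-3 walks i = v_0 → v_1 → … → v_3 = j of Σ_t A[v_t][v_{t+1}]. For example, for (i, j) = (0, 1) we minimise over 4 possible intermediate vertex sequences; the minimum is 14, attained along the walk 0 → 1 → 0 → 1.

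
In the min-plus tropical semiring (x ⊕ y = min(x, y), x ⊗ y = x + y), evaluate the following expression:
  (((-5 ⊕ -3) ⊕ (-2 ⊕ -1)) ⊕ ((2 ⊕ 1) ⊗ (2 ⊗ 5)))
(((-5 ⊕ -3) ⊕ (-2 ⊕ -1)) ⊕ ((2 ⊕ 1) ⊗ (2 ⊗ 5))) = -5

Expand innermost to outermost. Recall ⊕ takes the minimum of its arguments and ⊗ takes their sum. Working out the expression (((-5 ⊕ -3) ⊕ (-2 ⊕ -1)) ⊕ ((2 ⊕ 1) ⊗ (2 ⊗ 5))) gives -5.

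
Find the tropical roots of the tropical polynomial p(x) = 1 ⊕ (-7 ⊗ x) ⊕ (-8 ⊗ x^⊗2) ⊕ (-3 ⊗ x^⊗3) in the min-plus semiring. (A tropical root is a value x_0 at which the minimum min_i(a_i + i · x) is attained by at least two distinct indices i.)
Roots: {-5, 1, 8}

Each tropical root is a break point of the lower envelope of the lines y = a_i + i · x (there are 4 lines, with slopes 0, 1, ..., 3). Only the lines that attain the minimum somewhere contribute to roots; other lines are dominated. Here the surviving (envelope) indices are i = 3, i = 2, i = 1, i = 0.
Intersections between consecutive envelope lines give the roots: for adjacent envelope indices i < j the intersection is x = (a_i − a_j) / (j − i). Reading off the sorted break points: {-5, 1, 8}.
Verification: at each break x_0, at least two indices attain the minimum of min_i(a_i + i · x_0).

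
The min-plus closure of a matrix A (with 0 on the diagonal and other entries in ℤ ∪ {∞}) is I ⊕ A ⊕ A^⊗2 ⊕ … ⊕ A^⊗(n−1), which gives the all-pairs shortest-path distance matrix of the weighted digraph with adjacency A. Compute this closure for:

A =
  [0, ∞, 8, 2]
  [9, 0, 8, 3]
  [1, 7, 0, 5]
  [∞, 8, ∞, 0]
Closure =
  [0, 10, 8, 2]
  [9, 0, 8, 3]
  [1, 7, 0, 3]
  [17, 8, 16, 0]

This is the Floyd-Warshall all-pairs shortest-path computation. For each intermediate vertex k = 0, 1, …, 3, update dist[i][j] ← min(dist[i][j], dist[i][k] + dist[k][j]). The final matrix gives, for each (i, j), the minimum total weight of any directed path from i to j (possibly empty when i = j).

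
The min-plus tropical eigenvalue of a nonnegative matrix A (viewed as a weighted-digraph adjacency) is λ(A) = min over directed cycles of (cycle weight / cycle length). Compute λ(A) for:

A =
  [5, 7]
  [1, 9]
λ(A) = 4

Enumerate directed cycles and compute their means (weight / length). Sample:
  cycle 0 → 0: weight = 5, length = 1, mean = 5/1 ≈ 5.000
  cycle 1 → 1: weight = 9, length = 1, mean = 9/1 ≈ 9.000
  cycle 0 → 1 → 0: weight = 8, length = 2, mean = 8/2 ≈ 4.000
  cycle 1 → 0 → 1: weight = 8, length = 2, mean = 8/2 ≈ 4.000
Minimum mean = 4.000, attained e.g. along the cycle 0 → 1 → 0 with weight 8 and length 2. So λ(A) = 8/2 = 4.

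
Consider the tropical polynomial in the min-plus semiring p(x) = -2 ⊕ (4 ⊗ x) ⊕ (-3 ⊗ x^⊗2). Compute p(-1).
p(-1) = -5

A tropical monomial a ⊗ x^⊗i evaluates to a + i · x. Evaluating each term at x = -1:
  Term 0 contributes -2 + 0 · -1 = -2
  Term 1 contributes 4 + 1 · -1 = 3
  Term 2 contributes -3 + 2 · -1 = -5
p(-1) = ⊕ of these = min[-2, 3, -5] = -5.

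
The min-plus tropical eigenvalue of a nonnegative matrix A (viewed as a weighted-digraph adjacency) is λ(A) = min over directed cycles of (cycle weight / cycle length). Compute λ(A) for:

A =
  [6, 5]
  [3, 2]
λ(A) = 2

Enumerate directed cycles and compute their means (weight / length). Sample:
  cycle 0 → 0: weight = 6, length = 1, mean = 6/1 ≈ 6.000
  cycle 1 → 1: weight = 2, length = 1, mean = 2/1 ≈ 2.000
  cycle 0 → 1 → 0: weight = 8, length = 2, mean = 8/2 ≈ 4.000
  cycle 1 → 0 → 1: weight = 8, length = 2, mean = 8/2 ≈ 4.000
Minimum mean = 2.000, attained e.g. along the cycle 1 → 1 with weight 2 and length 1. So λ(A) = 2/1 = 2.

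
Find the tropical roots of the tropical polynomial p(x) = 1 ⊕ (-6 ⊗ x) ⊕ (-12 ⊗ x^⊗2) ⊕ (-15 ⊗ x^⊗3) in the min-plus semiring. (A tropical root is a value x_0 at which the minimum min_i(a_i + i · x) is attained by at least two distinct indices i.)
Roots: {3, 6, 7}

Each tropical root is a break point of the lower envelope of the lines y = a_i + i · x (there are 4 lines, with slopes 0, 1, ..., 3). Only the lines that attain the minimum somewhere contribute to roots; other lines are dominated. Here the surviving (envelope) indices are i = 3, i = 2, i = 1, i = 0.
Intersections between consecutive envelope lines give the roots: for adjacent envelope indices i < j the intersection is x = (a_i − a_j) / (j − i). Reading off the sorted break points: {3, 6, 7}.
Verification: at each break x_0, at least two indices attain the minimum of min_i(a_i + i · x_0).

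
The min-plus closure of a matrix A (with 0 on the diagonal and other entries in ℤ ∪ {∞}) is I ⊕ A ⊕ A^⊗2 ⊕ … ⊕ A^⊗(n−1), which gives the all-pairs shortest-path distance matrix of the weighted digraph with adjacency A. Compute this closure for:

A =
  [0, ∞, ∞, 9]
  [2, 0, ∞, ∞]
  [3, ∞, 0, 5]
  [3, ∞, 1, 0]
Closure =
  [0, ∞, 10, 9]
  [2, 0, 12, 11]
  [3, ∞, 0, 5]
  [3, ∞, 1, 0]

This is the Floyd-Warshall all-pairs shortest-path computation. For each intermediate vertex k = 0, 1, …, 3, update dist[i][j] ← min(dist[i][j], dist[i][k] + dist[k][j]). The final matrix gives, for each (i, j), the minimum total weight of any directed path from i to j (possibly empty when i = j).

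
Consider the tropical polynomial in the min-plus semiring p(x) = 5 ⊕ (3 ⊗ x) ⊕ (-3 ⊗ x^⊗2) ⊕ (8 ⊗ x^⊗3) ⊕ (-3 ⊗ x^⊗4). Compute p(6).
p(6) = 5

A tropical monomial a ⊗ x^⊗i evaluates to a + i · x. Evaluating each term at x = 6:
  Term 0 contributes 5 + 0 · 6 = 5
  Term 1 contributes 3 + 1 · 6 = 9
  Term 2 contributes -3 + 2 · 6 = 9
  Term 3 contributes 8 + 3 · 6 = 26
  Term 4 contributes -3 + 4 · 6 = 21
p(6) = ⊕ of these = min[5, 9, 9, 26, 21] = 5.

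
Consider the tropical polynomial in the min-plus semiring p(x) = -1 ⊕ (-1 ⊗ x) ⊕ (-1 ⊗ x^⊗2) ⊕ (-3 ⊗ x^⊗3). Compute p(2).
p(2) = -1

A tropical monomial a ⊗ x^⊗i evaluates to a + i · x. Evaluating each term at x = 2:
  Term 0 contributes -1 + 0 · 2 = -1
  Term 1 contributes -1 + 1 · 2 = 1
  Term 2 contributes -1 + 2 · 2 = 3
  Term 3 contributes -3 + 3 · 2 = 3
p(2) = ⊕ of these = min[-1, 1, 3, 3] = -1.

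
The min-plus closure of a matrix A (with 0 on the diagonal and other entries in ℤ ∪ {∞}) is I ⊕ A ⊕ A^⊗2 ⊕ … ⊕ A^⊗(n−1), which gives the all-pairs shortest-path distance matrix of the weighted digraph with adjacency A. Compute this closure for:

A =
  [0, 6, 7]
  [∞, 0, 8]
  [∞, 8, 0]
Closure =
  [0, 6, 7]
  [∞, 0, 8]
  [∞, 8, 0]

This is the Floyd-Warshall all-pairs shortest-path computation. For each intermediate vertex k = 0, 1, …, 2, update dist[i][j] ← min(dist[i][j], dist[i][k] + dist[k][j]). The final matrix gives, for each (i, j), the minimum total weight of any directed path from i to j (possibly empty when i = j).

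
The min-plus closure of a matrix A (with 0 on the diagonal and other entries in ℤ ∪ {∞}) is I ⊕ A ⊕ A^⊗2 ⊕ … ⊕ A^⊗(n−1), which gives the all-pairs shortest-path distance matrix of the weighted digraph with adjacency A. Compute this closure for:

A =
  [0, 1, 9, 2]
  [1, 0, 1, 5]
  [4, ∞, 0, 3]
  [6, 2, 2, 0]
Closure =
  [0, 1, 2, 2]
  [1, 0, 1, 3]
  [4, 5, 0, 3]
  [3, 2, 2, 0]

This is the Floyd-Warshall all-pairs shortest-path computation. For each intermediate vertex k = 0, 1, …, 3, update dist[i][j] ← min(dist[i][j], dist[i][k] + dist[k][j]). The final matrix gives, for each (i, j), the minimum total weight of any directed path from i to j (possibly empty when i = j).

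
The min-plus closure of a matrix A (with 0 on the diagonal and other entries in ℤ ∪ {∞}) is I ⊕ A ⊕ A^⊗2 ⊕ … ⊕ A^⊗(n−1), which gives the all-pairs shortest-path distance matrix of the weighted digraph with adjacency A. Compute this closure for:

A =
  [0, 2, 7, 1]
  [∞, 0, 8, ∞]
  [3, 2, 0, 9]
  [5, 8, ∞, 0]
Closure =
  [0, 2, 7, 1]
  [11, 0, 8, 12]
  [3, 2, 0, 4]
  [5, 7, 12, 0]

This is the Floyd-Warshall all-pairs shortest-path computation. For each intermediate vertex k = 0, 1, …, 3, update dist[i][j] ← min(dist[i][j], dist[i][k] + dist[k][j]). The final matrix gives, for each (i, j), the minimum total weight of any directed path from i to j (possibly empty when i = j).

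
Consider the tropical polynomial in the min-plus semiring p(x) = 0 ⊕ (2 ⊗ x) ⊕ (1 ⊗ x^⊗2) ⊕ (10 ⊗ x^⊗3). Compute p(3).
p(3) = 0

A tropical monomial a ⊗ x^⊗i evaluates to a + i · x. Evaluating each term at x = 3:
  Term 0 contributes 0 + 0 · 3 = 0
  Term 1 contributes 2 + 1 · 3 = 5
  Term 2 contributes 1 + 2 · 3 = 7
  Term 3 contributes 10 + 3 · 3 = 19
p(3) = ⊕ of these = min[0, 5, 7, 19] = 0.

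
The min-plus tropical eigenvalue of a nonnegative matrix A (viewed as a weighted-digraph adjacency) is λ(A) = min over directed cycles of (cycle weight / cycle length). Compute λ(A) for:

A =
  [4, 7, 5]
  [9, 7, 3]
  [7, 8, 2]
λ(A) = 2

Enumerate directed cycles and compute their means (weight / length). Sample:
  cycle 0 → 0: weight = 4, length = 1, mean = 4/1 ≈ 4.000
  cycle 1 → 1: weight = 7, length = 1, mean = 7/1 ≈ 7.000
  cycle 2 → 2: weight = 2, length = 1, mean = 2/1 ≈ 2.000
  cycle 0 → 1 → 0: weight = 16, length = 2, mean = 16/2 ≈ 8.000
  cycle 0 → 2 → 0: weight = 12, length = 2, mean = 12/2 ≈ 6.000
  cycle 1 → 0 → 1: weight = 16, length = 2, mean = 16/2 ≈ 8.000
Minimum mean = 2.000, attained e.g. along the cycle 2 → 2 with weight 2 and length 1. So λ(A) = 2/1 = 2.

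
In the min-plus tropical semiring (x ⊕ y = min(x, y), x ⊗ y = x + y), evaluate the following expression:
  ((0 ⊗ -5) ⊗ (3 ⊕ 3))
((0 ⊗ -5) ⊗ (3 ⊕ 3)) = -2

Expand innermost to outermost. Recall ⊕ takes the minimum of its arguments and ⊗ takes their sum. Working out the expression ((0 ⊗ -5) ⊗ (3 ⊕ 3)) gives -2.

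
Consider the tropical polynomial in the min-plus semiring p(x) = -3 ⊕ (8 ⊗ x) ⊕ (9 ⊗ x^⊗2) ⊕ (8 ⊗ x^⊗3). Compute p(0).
p(0) = -3

A tropical monomial a ⊗ x^⊗i evaluates to a + i · x. Evaluating each term at x = 0:
  Term 0 contributes -3 + 0 · 0 = -3
  Term 1 contributes 8 + 1 · 0 = 8
  Term 2 contributes 9 + 2 · 0 = 9
  Term 3 contributes 8 + 3 · 0 = 8
p(0) = ⊕ of these = min[-3, 8, 9, 8] = -3.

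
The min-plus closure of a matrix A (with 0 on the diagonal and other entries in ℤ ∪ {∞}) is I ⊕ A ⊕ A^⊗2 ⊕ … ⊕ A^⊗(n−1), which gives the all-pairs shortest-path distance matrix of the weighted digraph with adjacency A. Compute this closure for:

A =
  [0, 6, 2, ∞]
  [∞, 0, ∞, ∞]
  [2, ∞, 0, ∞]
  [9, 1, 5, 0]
Closure =
  [0, 6, 2, ∞]
  [∞, 0, ∞, ∞]
  [2, 8, 0, ∞]
  [7, 1, 5, 0]

This is the Floyd-Warshall all-pairs shortest-path computation. For each intermediate vertex k = 0, 1, …, 3, update dist[i][j] ← min(dist[i][j], dist[i][k] + dist[k][j]). The final matrix gives, for each (i, j), the minimum total weight of any directed path from i to j (possibly empty when i = j).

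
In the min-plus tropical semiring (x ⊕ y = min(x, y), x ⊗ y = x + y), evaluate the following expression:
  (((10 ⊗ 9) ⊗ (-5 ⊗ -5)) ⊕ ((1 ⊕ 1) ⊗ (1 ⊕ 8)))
(((10 ⊗ 9) ⊗ (-5 ⊗ -5)) ⊕ ((1 ⊕ 1) ⊗ (1 ⊕ 8))) = 2

Expand innermost to outermost. Recall ⊕ takes the minimum of its arguments and ⊗ takes their sum. Working out the expression (((10 ⊗ 9) ⊗ (-5 ⊗ -5)) ⊕ ((1 ⊕ 1) ⊗ (1 ⊕ 8))) gives 2.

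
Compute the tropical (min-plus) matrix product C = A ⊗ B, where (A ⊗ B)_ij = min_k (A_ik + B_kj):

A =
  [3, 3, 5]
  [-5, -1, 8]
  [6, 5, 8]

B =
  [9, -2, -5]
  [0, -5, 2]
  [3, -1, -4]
A ⊗ B =
  [3, -2, -2]
  [-1, -7, -10]
  [5, 0, 1]

Apply the min-plus product entry-by-entry:
  C[0][0] = min over k of (A[0][0] + B[0][0] = 3 + 9 = 12, A[0][1] + B[1][0] = 3 + 0 = 3, A[0][2] + B[2][0] = 5 + 3 = 8) = 3 (attained at k = 1)
  C[0][1] = min over k of (A[0][0] + B[0][1] = 3 + -2 = 1, A[0][1] + B[1][1] = 3 + -5 = -2, A[0][2] + B[2][1] = 5 + -1 = 4) = -2 (attained at k = 1)
  C[0][2] = min over k of (A[0][0] + B[0][2] = 3 + -5 = -2, A[0][1] + B[1][2] = 3 + 2 = 5, A[0][2] + B[2][2] = 5 + -4 = 1) = -2 (attained at k = 0)
  C[1][0] = min over k of (A[1][0] + B[0][0] = -5 + 9 = 4, A[1][1] + B[1][0] = -1 + 0 = -1, A[1][2] + B[2][0] = 8 + 3 = 11) = -1 (attained at k = 1)
  C[1][1] = min over k of (A[1][0] + B[0][1] = -5 + -2 = -7, A[1][1] + B[1][1] = -1 + -5 = -6, A[1][2] + B[2][1] = 8 + -1 = 7) = -7 (attained at k = 0)
  C[1][2] = min over k of (A[1][0] + B[0][2] = -5 + -5 = -10, A[1][1] + B[1][2] = -1 + 2 = 1, A[1][2] + B[2][2] = 8 + -4 = 4) = -10 (attained at k = 0)
  C[2][0] = min over k of (A[2][0] + B[0][0] = 6 + 9 = 15, A[2][1] + B[1][0] = 5 + 0 = 5, A[2][2] + B[2][0] = 8 + 3 = 11) = 5 (attained at k = 1)
  C[2][1] = min over k of (A[2][0] + B[0][1] = 6 + -2 = 4, A[2][1] + B[1][1] = 5 + -5 = 0, A[2][2] + B[2][1] = 8 + -1 = 7) = 0 (attained at k = 1)
  C[2][2] = min over k of (A[2][0] + B[0][2] = 6 + -5 = 1, A[2][1] + B[1][2] = 5 + 2 = 7, A[2][2] + B[2][2] = 8 + -4 = 4) = 1 (attained at k = 0)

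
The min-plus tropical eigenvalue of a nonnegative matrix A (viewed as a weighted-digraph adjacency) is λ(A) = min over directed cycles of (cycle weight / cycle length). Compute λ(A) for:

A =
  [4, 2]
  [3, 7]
λ(A) = 5/2

Enumerate directed cycles and compute their means (weight / length). Sample:
  cycle 0 → 0: weight = 4, length = 1, mean = 4/1 ≈ 4.000
  cycle 1 → 1: weight = 7, length = 1, mean = 7/1 ≈ 7.000
  cycle 0 → 1 → 0: weight = 5, length = 2, mean = 5/2 ≈ 2.500
  cycle 1 → 0 → 1: weight = 5, length = 2, mean = 5/2 ≈ 2.500
Minimum mean = 2.500, attained e.g. along the cycle 0 → 1 → 0 with weight 5 and length 2. So λ(A) = 5/2 = 5/2.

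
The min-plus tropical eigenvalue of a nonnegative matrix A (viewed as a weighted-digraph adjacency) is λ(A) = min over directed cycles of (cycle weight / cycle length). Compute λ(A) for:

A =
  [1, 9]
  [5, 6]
λ(A) = 1

Enumerate directed cycles and compute their means (weight / length). Sample:
  cycle 0 → 0: weight = 1, length = 1, mean = 1/1 ≈ 1.000
  cycle 1 → 1: weight = 6, length = 1, mean = 6/1 ≈ 6.000
  cycle 0 → 1 → 0: weight = 14, length = 2, mean = 14/2 ≈ 7.000
  cycle 1 → 0 → 1: weight = 14, length = 2, mean = 14/2 ≈ 7.000
Minimum mean = 1.000, attained e.g. along the cycle 0 → 0 with weight 1 and length 1. So λ(A) = 1/1 = 1.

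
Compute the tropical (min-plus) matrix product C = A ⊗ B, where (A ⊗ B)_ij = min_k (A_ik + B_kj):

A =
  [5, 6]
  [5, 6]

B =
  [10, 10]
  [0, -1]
A ⊗ B =
  [6, 5]
  [6, 5]

Apply the min-plus product entry-by-entry:
  C[0][0] = min over k of (A[0][0] + B[0][0] = 5 + 10 = 15, A[0][1] + B[1][0] = 6 + 0 = 6) = 6 (attained at k = 1)
  C[0][1] = min over k of (A[0][0] + B[0][1] = 5 + 10 = 15, A[0][1] + B[1][1] = 6 + -1 = 5) = 5 (attained at k = 1)
  C[1][0] = min over k of (A[1][0] + B[0][0] = 5 + 10 = 15, A[1][1] + B[1][0] = 6 + 0 = 6) = 6 (attained at k = 1)
  C[1][1] = min over k of (A[1][0] + B[0][1] = 5 + 10 = 15, A[1][1] + B[1][1] = 6 + -1 = 5) = 5 (attained at k = 1)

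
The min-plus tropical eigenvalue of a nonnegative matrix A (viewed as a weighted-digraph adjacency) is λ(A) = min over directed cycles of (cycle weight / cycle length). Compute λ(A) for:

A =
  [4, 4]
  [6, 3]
λ(A) = 3

Enumerate directed cycles and compute their means (weight / length). Sample:
  cycle 0 → 0: weight = 4, length = 1, mean = 4/1 ≈ 4.000
  cycle 1 → 1: weight = 3, length = 1, mean = 3/1 ≈ 3.000
  cycle 0 → 1 → 0: weight = 10, length = 2, mean = 10/2 ≈ 5.000
  cycle 1 → 0 → 1: weight = 10, length = 2, mean = 10/2 ≈ 5.000
Minimum mean = 3.000, attained e.g. along the cycle 1 → 1 with weight 3 and length 1. So λ(A) = 3/1 = 3.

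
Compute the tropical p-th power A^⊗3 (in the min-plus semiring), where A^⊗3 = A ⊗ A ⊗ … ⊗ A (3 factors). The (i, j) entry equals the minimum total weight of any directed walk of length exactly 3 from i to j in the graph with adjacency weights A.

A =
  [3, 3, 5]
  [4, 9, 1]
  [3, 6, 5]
A^⊗3 =
  [7, 9, 7]
  [7, 7, 8]
  [9, 9, 7]

Each entry (A^⊗3)_ij equals the minimum over all length-3 walks i = v_0 → v_1 → … → v_3 = j of Σ_t A[v_t][v_{t+1}]. For example, for (i, j) = (0, 2) we minimise over 9 possible intermediate vertex sequences; the minimum is 7, attained along the walk 0 → 0 → 1 → 2.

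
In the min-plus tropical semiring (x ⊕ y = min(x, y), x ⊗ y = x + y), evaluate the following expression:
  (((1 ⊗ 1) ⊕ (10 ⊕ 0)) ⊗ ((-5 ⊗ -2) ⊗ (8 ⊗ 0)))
(((1 ⊗ 1) ⊕ (10 ⊕ 0)) ⊗ ((-5 ⊗ -2) ⊗ (8 ⊗ 0))) = 1

Expand innermost to outermost. Recall ⊕ takes the minimum of its arguments and ⊗ takes their sum. Working out the expression (((1 ⊗ 1) ⊕ (10 ⊕ 0)) ⊗ ((-5 ⊗ -2) ⊗ (8 ⊗ 0))) gives 1.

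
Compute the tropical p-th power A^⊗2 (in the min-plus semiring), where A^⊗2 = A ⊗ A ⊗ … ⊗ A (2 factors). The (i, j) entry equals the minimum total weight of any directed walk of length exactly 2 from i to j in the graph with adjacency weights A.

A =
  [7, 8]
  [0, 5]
A^⊗2 =
  [8, 13]
  [5, 8]

Each entry (A^⊗2)_ij equals the minimum over all length-2 walks i = v_0 → v_1 → … → v_2 = j of Σ_t A[v_t][v_{t+1}]. For example, for (i, j) = (0, 1) we minimise over 2 possible intermediate vertex sequences; the minimum is 13, attained along the walk 0 → 1 → 1.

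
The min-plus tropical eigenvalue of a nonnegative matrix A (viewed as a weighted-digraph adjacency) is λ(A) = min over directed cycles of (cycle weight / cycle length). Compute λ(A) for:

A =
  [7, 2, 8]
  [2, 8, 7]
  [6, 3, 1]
λ(A) = 1

Enumerate directed cycles and compute their means (weight / length). Sample:
  cycle 0 → 0: weight = 7, length = 1, mean = 7/1 ≈ 7.000
  cycle 1 → 1: weight = 8, length = 1, mean = 8/1 ≈ 8.000
  cycle 2 → 2: weight = 1, length = 1, mean = 1/1 ≈ 1.000
  cycle 0 → 1 → 0: weight = 4, length = 2, mean = 4/2 ≈ 2.000
  cycle 0 → 2 → 0: weight = 14, length = 2, mean = 14/2 ≈ 7.000
  cycle 1 → 0 → 1: weight = 4, length = 2, mean = 4/2 ≈ 2.000
Minimum mean = 1.000, attained e.g. along the cycle 2 → 2 with weight 1 and length 1. So λ(A) = 1/1 = 1.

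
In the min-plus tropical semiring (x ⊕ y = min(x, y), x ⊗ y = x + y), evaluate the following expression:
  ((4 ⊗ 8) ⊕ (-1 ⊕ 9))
((4 ⊗ 8) ⊕ (-1 ⊕ 9)) = -1

Expand innermost to outermost. Recall ⊕ takes the minimum of its arguments and ⊗ takes their sum. Working out the expression ((4 ⊗ 8) ⊕ (-1 ⊕ 9)) gives -1.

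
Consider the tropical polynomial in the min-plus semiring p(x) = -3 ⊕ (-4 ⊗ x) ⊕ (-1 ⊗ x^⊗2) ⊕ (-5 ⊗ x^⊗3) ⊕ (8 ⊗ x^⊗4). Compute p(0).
p(0) = -5

A tropical monomial a ⊗ x^⊗i evaluates to a + i · x. Evaluating each term at x = 0:
  Term 0 contributes -3 + 0 · 0 = -3
  Term 1 contributes -4 + 1 · 0 = -4
  Term 2 contributes -1 + 2 · 0 = -1
  Term 3 contributes -5 + 3 · 0 = -5
  Term 4 contributes 8 + 4 · 0 = 8
p(0) = ⊕ of these = min[-3, -4, -1, -5, 8] = -5.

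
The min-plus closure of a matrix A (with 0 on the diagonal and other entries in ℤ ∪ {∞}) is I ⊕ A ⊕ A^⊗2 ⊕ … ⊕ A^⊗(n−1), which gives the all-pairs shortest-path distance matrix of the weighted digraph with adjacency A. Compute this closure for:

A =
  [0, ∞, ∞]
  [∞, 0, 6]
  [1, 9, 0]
Closure =
  [0, ∞, ∞]
  [7, 0, 6]
  [1, 9, 0]

This is the Floyd-Warshall all-pairs shortest-path computation. For each intermediate vertex k = 0, 1, …, 2, update dist[i][j] ← min(dist[i][j], dist[i][k] + dist[k][j]). The final matrix gives, for each (i, j), the minimum total weight of any directed path from i to j (possibly empty when i = j).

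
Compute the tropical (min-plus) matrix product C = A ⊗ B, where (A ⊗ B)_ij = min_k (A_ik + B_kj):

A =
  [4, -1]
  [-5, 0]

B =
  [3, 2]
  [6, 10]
A ⊗ B =
  [5, 6]
  [-2, -3]

Apply the min-plus product entry-by-entry:
  C[0][0] = min over k of (A[0][0] + B[0][0] = 4 + 3 = 7, A[0][1] + B[1][0] = -1 + 6 = 5) = 5 (attained at k = 1)
  C[0][1] = min over k of (A[0][0] + B[0][1] = 4 + 2 = 6, A[0][1] + B[1][1] = -1 + 10 = 9) = 6 (attained at k = 0)
  C[1][0] = min over k of (A[1][0] + B[0][0] = -5 + 3 = -2, A[1][1] + B[1][0] = 0 + 6 = 6) = -2 (attained at k = 0)
  C[1][1] = min over k of (A[1][0] + B[0][1] = -5 + 2 = -3, A[1][1] + B[1][1] = 0 + 10 = 10) = -3 (attained at k = 0)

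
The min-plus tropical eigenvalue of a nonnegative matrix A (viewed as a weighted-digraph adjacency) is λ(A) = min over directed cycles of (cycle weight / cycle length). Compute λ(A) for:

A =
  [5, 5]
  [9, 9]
λ(A) = 5

Enumerate directed cycles and compute their means (weight / length). Sample:
  cycle 0 → 0: weight = 5, length = 1, mean = 5/1 ≈ 5.000
  cycle 1 → 1: weight = 9, length = 1, mean = 9/1 ≈ 9.000
  cycle 0 → 1 → 0: weight = 14, length = 2, mean = 14/2 ≈ 7.000
  cycle 1 → 0 → 1: weight = 14, length = 2, mean = 14/2 ≈ 7.000
Minimum mean = 5.000, attained e.g. along the cycle 0 → 0 with weight 5 and length 1. So λ(A) = 5/1 = 5.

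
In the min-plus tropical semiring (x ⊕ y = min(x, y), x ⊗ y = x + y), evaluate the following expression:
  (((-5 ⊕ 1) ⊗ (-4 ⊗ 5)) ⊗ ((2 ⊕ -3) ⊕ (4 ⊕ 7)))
(((-5 ⊕ 1) ⊗ (-4 ⊗ 5)) ⊗ ((2 ⊕ -3) ⊕ (4 ⊕ 7))) = -7

Expand innermost to outermost. Recall ⊕ takes the minimum of its arguments and ⊗ takes their sum. Working out the expression (((-5 ⊕ 1) ⊗ (-4 ⊗ 5)) ⊗ ((2 ⊕ -3) ⊕ (4 ⊕ 7))) gives -7.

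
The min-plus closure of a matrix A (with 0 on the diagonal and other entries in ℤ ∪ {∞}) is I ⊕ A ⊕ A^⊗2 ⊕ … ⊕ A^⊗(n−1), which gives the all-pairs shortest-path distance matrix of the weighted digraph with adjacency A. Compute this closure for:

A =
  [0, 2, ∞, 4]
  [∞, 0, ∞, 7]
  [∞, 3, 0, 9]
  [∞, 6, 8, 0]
Closure =
  [0, 2, 12, 4]
  [∞, 0, 15, 7]
  [∞, 3, 0, 9]
  [∞, 6, 8, 0]

This is the Floyd-Warshall all-pairs shortest-path computation. For each intermediate vertex k = 0, 1, …, 3, update dist[i][j] ← min(dist[i][j], dist[i][k] + dist[k][j]). The final matrix gives, for each (i, j), the minimum total weight of any directed path from i to j (possibly empty when i = j).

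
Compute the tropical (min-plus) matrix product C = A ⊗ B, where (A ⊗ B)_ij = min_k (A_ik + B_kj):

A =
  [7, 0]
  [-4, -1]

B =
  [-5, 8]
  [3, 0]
A ⊗ B =
  [2, 0]
  [-9, -1]

Apply the min-plus product entry-by-entry:
  C[0][0] = min over k of (A[0][0] + B[0][0] = 7 + -5 = 2, A[0][1] + B[1][0] = 0 + 3 = 3) = 2 (attained at k = 0)
  C[0][1] = min over k of (A[0][0] + B[0][1] = 7 + 8 = 15, A[0][1] + B[1][1] = 0 + 0 = 0) = 0 (attained at k = 1)
  C[1][0] = min over k of (A[1][0] + B[0][0] = -4 + -5 = -9, A[1][1] + B[1][0] = -1 + 3 = 2) = -9 (attained at k = 0)
  C[1][1] = min over k of (A[1][0] + B[0][1] = -4 + 8 = 4, A[1][1] + B[1][1] = -1 + 0 = -1) = -1 (attained at k = 1)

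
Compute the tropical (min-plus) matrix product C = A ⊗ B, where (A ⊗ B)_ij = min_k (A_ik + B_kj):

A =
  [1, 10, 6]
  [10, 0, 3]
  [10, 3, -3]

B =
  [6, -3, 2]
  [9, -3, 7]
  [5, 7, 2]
A ⊗ B =
  [7, -2, 3]
  [8, -3, 5]
  [2, 0, -1]

Apply the min-plus product entry-by-entry:
  C[0][0] = min over k of (A[0][0] + B[0][0] = 1 + 6 = 7, A[0][1] + B[1][0] = 10 + 9 = 19, A[0][2] + B[2][0] = 6 + 5 = 11) = 7 (attained at k = 0)
  C[0][1] = min over k of (A[0][0] + B[0][1] = 1 + -3 = -2, A[0][1] + B[1][1] = 10 + -3 = 7, A[0][2] + B[2][1] = 6 + 7 = 13) = -2 (attained at k = 0)
  C[0][2] = min over k of (A[0][0] + B[0][2] = 1 + 2 = 3, A[0][1] + B[1][2] = 10 + 7 = 17, A[0][2] + B[2][2] = 6 + 2 = 8) = 3 (attained at k = 0)
  C[1][0] = min over k of (A[1][0] + B[0][0] = 10 + 6 = 16, A[1][1] + B[1][0] = 0 + 9 = 9, A[1][2] + B[2][0] = 3 + 5 = 8) = 8 (attained at k = 2)
  C[1][1] = min over k of (A[1][0] + B[0][1] = 10 + -3 = 7, A[1][1] + B[1][1] = 0 + -3 = -3, A[1][2] + B[2][1] = 3 + 7 = 10) = -3 (attained at k = 1)
  C[1][2] = min over k of (A[1][0] + B[0][2] = 10 + 2 = 12, A[1][1] + B[1][2] = 0 + 7 = 7, A[1][2] + B[2][2] = 3 + 2 = 5) = 5 (attained at k = 2)
  C[2][0] = min over k of (A[2][0] + B[0][0] = 10 + 6 = 16, A[2][1] + B[1][0] = 3 + 9 = 12, A[2][2] + B[2][0] = -3 + 5 = 2) = 2 (attained at k = 2)
  C[2][1] = min over k of (A[2][0] + B[0][1] = 10 + -3 = 7, A[2][1] + B[1][1] = 3 + -3 = 0, A[2][2] + B[2][1] = -3 + 7 = 4) = 0 (attained at k = 1)
  C[2][2] = min over k of (A[2][0] + B[0][2] = 10 + 2 = 12, A[2][1] + B[1][2] = 3 + 7 = 10, A[2][2] + B[2][2] = -3 + 2 = -1) = -1 (attained at k = 2)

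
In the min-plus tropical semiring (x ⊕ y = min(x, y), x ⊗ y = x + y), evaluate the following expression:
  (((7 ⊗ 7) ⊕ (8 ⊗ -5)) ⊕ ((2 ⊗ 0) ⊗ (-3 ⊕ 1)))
(((7 ⊗ 7) ⊕ (8 ⊗ -5)) ⊕ ((2 ⊗ 0) ⊗ (-3 ⊕ 1))) = -1

Expand innermost to outermost. Recall ⊕ takes the minimum of its arguments and ⊗ takes their sum. Working out the expression (((7 ⊗ 7) ⊕ (8 ⊗ -5)) ⊕ ((2 ⊗ 0) ⊗ (-3 ⊕ 1))) gives -1.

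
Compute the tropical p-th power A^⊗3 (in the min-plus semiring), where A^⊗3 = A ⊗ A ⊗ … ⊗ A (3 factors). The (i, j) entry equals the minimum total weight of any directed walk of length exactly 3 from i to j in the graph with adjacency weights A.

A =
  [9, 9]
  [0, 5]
A^⊗3 =
  [14, 18]
  [9, 14]

Each entry (A^⊗3)_ij equals the minimum over all length-3 walks i = v_0 → v_1 → … → v_3 = j of Σ_t A[v_t][v_{t+1}]. For example, for (i, j) = (0, 1) we minimise over 4 possible intermediate vertex sequences; the minimum is 18, attained along the walk 0 → 1 → 0 → 1.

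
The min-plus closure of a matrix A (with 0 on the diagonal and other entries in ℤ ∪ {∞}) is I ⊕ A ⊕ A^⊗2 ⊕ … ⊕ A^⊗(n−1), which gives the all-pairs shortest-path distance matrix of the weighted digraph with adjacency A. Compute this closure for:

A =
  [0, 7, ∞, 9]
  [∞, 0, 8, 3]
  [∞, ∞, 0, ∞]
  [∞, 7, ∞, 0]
Closure =
  [0, 7, 15, 9]
  [∞, 0, 8, 3]
  [∞, ∞, 0, ∞]
  [∞, 7, 15, 0]

This is the Floyd-Warshall all-pairs shortest-path computation. For each intermediate vertex k = 0, 1, …, 3, update dist[i][j] ← min(dist[i][j], dist[i][k] + dist[k][j]). The final matrix gives, for each (i, j), the minimum total weight of any directed path from i to j (possibly empty when i = j).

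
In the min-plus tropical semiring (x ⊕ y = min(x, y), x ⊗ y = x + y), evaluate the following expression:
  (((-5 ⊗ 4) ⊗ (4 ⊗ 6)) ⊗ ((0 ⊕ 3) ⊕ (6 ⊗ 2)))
(((-5 ⊗ 4) ⊗ (4 ⊗ 6)) ⊗ ((0 ⊕ 3) ⊕ (6 ⊗ 2))) = 9

Expand innermost to outermost. Recall ⊕ takes the minimum of its arguments and ⊗ takes their sum. Working out the expression (((-5 ⊗ 4) ⊗ (4 ⊗ 6)) ⊗ ((0 ⊕ 3) ⊕ (6 ⊗ 2))) gives 9.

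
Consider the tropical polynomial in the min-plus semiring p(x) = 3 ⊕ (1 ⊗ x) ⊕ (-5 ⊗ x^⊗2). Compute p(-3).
p(-3) = -11

A tropical monomial a ⊗ x^⊗i evaluates to a + i · x. Evaluating each term at x = -3:
  Term 0 contributes 3 + 0 · -3 = 3
  Term 1 contributes 1 + 1 · -3 = -2
  Term 2 contributes -5 + 2 · -3 = -11
p(-3) = ⊕ of these = min[3, -2, -11] = -11.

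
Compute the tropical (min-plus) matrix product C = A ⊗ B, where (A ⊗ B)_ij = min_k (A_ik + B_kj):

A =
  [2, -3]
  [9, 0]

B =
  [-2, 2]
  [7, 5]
A ⊗ B =
  [0, 2]
  [7, 5]

Apply the min-plus product entry-by-entry:
  C[0][0] = min over k of (A[0][0] + B[0][0] = 2 + -2 = 0, A[0][1] + B[1][0] = -3 + 7 = 4) = 0 (attained at k = 0)
  C[0][1] = min over k of (A[0][0] + B[0][1] = 2 + 2 = 4, A[0][1] + B[1][1] = -3 + 5 = 2) = 2 (attained at k = 1)
  C[1][0] = min over k of (A[1][0] + B[0][0] = 9 + -2 = 7, A[1][1] + B[1][0] = 0 + 7 = 7) = 7 (attained at k = 0)
  C[1][1] = min over k of (A[1][0] + B[0][1] = 9 + 2 = 11, A[1][1] + B[1][1] = 0 + 5 = 5) = 5 (attained at k = 1)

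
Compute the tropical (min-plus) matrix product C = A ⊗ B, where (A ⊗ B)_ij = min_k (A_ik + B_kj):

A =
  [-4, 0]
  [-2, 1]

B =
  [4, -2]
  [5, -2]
A ⊗ B =
  [0, -6]
  [2, -4]

Apply the min-plus product entry-by-entry:
  C[0][0] = min over k of (A[0][0] + B[0][0] = -4 + 4 = 0, A[0][1] + B[1][0] = 0 + 5 = 5) = 0 (attained at k = 0)
  C[0][1] = min over k of (A[0][0] + B[0][1] = -4 + -2 = -6, A[0][1] + B[1][1] = 0 + -2 = -2) = -6 (attained at k = 0)
  C[1][0] = min over k of (A[1][0] + B[0][0] = -2 + 4 = 2, A[1][1] + B[1][0] = 1 + 5 = 6) = 2 (attained at k = 0)
  C[1][1] = min over k of (A[1][0] + B[0][1] = -2 + -2 = -4, A[1][1] + B[1][1] = 1 + -2 = -1) = -4 (attained at k = 0)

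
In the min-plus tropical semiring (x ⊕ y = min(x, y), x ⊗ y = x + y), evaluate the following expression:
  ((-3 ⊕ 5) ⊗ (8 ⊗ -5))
((-3 ⊕ 5) ⊗ (8 ⊗ -5)) = 0

Expand innermost to outermost. Recall ⊕ takes the minimum of its arguments and ⊗ takes their sum. Working out the expression ((-3 ⊕ 5) ⊗ (8 ⊗ -5)) gives 0.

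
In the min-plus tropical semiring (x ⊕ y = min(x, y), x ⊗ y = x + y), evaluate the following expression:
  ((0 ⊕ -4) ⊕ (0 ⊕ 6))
((0 ⊕ -4) ⊕ (0 ⊕ 6)) = -4

Expand innermost to outermost. Recall ⊕ takes the minimum of its arguments and ⊗ takes their sum. Working out the expression ((0 ⊕ -4) ⊕ (0 ⊕ 6)) gives -4.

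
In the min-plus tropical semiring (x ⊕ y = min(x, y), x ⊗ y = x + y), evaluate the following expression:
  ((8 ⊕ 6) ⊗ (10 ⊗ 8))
((8 ⊕ 6) ⊗ (10 ⊗ 8)) = 24

Expand innermost to outermost. Recall ⊕ takes the minimum of its arguments and ⊗ takes their sum. Working out the expression ((8 ⊕ 6) ⊗ (10 ⊗ 8)) gives 24.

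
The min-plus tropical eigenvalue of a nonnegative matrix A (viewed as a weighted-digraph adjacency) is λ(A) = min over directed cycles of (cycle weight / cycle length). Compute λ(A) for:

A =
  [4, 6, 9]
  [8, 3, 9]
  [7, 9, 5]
λ(A) = 3

Enumerate directed cycles and compute their means (weight / length). Sample:
  cycle 0 → 0: weight = 4, length = 1, mean = 4/1 ≈ 4.000
  cycle 1 → 1: weight = 3, length = 1, mean = 3/1 ≈ 3.000
  cycle 2 → 2: weight = 5, length = 1, mean = 5/1 ≈ 5.000
  cycle 0 → 1 → 0: weight = 14, length = 2, mean = 14/2 ≈ 7.000
  cycle 0 → 2 → 0: weight = 16, length = 2, mean = 16/2 ≈ 8.000
  cycle 1 → 0 → 1: weight = 14, length = 2, mean = 14/2 ≈ 7.000
Minimum mean = 3.000, attained e.g. along the cycle 1 → 1 with weight 3 and length 1. So λ(A) = 3/1 = 3.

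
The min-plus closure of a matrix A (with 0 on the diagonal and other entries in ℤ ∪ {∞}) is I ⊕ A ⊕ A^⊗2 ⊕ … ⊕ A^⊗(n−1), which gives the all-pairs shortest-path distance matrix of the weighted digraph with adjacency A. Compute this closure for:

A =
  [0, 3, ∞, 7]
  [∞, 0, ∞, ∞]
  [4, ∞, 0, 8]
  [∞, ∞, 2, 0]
Closure =
  [0, 3, 9, 7]
  [∞, 0, ∞, ∞]
  [4, 7, 0, 8]
  [6, 9, 2, 0]

This is the Floyd-Warshall all-pairs shortest-path computation. For each intermediate vertex k = 0, 1, …, 3, update dist[i][j] ← min(dist[i][j], dist[i][k] + dist[k][j]). The final matrix gives, for each (i, j), the minimum total weight of any directed path from i to j (possibly empty when i = j).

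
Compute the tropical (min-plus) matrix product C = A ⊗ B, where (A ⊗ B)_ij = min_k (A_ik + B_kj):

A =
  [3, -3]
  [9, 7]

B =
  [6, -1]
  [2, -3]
A ⊗ B =
  [-1, -6]
  [9, 4]

Apply the min-plus product entry-by-entry:
  C[0][0] = min over k of (A[0][0] + B[0][0] = 3 + 6 = 9, A[0][1] + B[1][0] = -3 + 2 = -1) = -1 (attained at k = 1)
  C[0][1] = min over k of (A[0][0] + B[0][1] = 3 + -1 = 2, A[0][1] + B[1][1] = -3 + -3 = -6) = -6 (attained at k = 1)
  C[1][0] = min over k of (A[1][0] + B[0][0] = 9 + 6 = 15, A[1][1] + B[1][0] = 7 + 2 = 9) = 9 (attained at k = 1)
  C[1][1] = min over k of (A[1][0] + B[0][1] = 9 + -1 = 8, A[1][1] + B[1][1] = 7 + -3 = 4) = 4 (attained at k = 1)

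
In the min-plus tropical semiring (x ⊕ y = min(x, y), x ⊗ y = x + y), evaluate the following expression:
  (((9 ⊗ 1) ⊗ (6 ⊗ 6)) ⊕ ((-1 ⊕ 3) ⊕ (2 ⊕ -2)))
(((9 ⊗ 1) ⊗ (6 ⊗ 6)) ⊕ ((-1 ⊕ 3) ⊕ (2 ⊕ -2))) = -2

Expand innermost to outermost. Recall ⊕ takes the minimum of its arguments and ⊗ takes their sum. Working out the expression (((9 ⊗ 1) ⊗ (6 ⊗ 6)) ⊕ ((-1 ⊕ 3) ⊕ (2 ⊕ -2))) gives -2.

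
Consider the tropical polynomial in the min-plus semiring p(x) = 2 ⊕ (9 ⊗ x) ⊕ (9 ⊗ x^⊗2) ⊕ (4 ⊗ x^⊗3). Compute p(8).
p(8) = 2

A tropical monomial a ⊗ x^⊗i evaluates to a + i · x. Evaluating each term at x = 8:
  Term 0 contributes 2 + 0 · 8 = 2
  Term 1 contributes 9 + 1 · 8 = 17
  Term 2 contributes 9 + 2 · 8 = 25
  Term 3 contributes 4 + 3 · 8 = 28
p(8) = ⊕ of these = min[2, 17, 25, 28] = 2.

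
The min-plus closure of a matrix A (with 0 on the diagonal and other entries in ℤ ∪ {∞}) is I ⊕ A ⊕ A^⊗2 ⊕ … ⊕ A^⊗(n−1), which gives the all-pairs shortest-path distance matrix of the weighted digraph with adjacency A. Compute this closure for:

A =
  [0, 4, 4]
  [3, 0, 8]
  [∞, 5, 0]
Closure =
  [0, 4, 4]
  [3, 0, 7]
  [8, 5, 0]

This is the Floyd-Warshall all-pairs shortest-path computation. For each intermediate vertex k = 0, 1, …, 2, update dist[i][j] ← min(dist[i][j], dist[i][k] + dist[k][j]). The final matrix gives, for each (i, j), the minimum total weight of any directed path from i to j (possibly empty when i = j).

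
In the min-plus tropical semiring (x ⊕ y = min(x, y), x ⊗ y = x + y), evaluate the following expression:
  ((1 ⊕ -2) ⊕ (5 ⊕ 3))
((1 ⊕ -2) ⊕ (5 ⊕ 3)) = -2

Expand innermost to outermost. Recall ⊕ takes the minimum of its arguments and ⊗ takes their sum. Working out the expression ((1 ⊕ -2) ⊕ (5 ⊕ 3)) gives -2.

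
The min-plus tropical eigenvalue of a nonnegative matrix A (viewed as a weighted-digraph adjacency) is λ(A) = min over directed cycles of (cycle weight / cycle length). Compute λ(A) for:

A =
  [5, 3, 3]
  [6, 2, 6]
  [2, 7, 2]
λ(A) = 2

Enumerate directed cycles and compute their means (weight / length). Sample:
  cycle 0 → 0: weight = 5, length = 1, mean = 5/1 ≈ 5.000
  cycle 1 → 1: weight = 2, length = 1, mean = 2/1 ≈ 2.000
  cycle 2 → 2: weight = 2, length = 1, mean = 2/1 ≈ 2.000
  cycle 0 → 1 → 0: weight = 9, length = 2, mean = 9/2 ≈ 4.500
  cycle 0 → 2 → 0: weight = 5, length = 2, mean = 5/2 ≈ 2.500
  cycle 1 → 0 → 1: weight = 9, length = 2, mean = 9/2 ≈ 4.500
Minimum mean = 2.000, attained e.g. along the cycle 1 → 1 with weight 2 and length 1. So λ(A) = 2/1 = 2.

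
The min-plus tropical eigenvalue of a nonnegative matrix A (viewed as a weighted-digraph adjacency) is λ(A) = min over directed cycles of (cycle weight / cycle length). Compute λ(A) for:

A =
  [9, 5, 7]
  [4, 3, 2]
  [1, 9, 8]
λ(A) = 8/3

Enumerate directed cycles and compute their means (weight / length). Sample:
  cycle 0 → 0: weight = 9, length = 1, mean = 9/1 ≈ 9.000
  cycle 1 → 1: weight = 3, length = 1, mean = 3/1 ≈ 3.000
  cycle 2 → 2: weight = 8, length = 1, mean = 8/1 ≈ 8.000
  cycle 0 → 1 → 0: weight = 9, length = 2, mean = 9/2 ≈ 4.500
  cycle 0 → 2 → 0: weight = 8, length = 2, mean = 8/2 ≈ 4.000
  cycle 1 → 0 → 1: weight = 9, length = 2, mean = 9/2 ≈ 4.500
Minimum mean = 2.667, attained e.g. along the cycle 0 → 1 → 2 → 0 with weight 8 and length 3. So λ(A) = 8/3 = 8/3.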